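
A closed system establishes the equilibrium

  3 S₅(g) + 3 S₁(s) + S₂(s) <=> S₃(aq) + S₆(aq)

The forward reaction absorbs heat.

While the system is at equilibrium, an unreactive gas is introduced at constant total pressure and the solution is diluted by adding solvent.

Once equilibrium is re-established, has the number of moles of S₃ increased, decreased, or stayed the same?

cannot be determined

Adding inert gas at constant total pressure expands the volume and lowers every reacting partial pressure. With Δn_gas = 0 − 3 = -3, Q moves away from K toward the side with fewer gas moles, so the system shifts toward the side with more gas moles — to the left.
Dilution lowers every aqueous concentration by the same factor. Δn_aq = 2 − 0 = +2, so the system shifts toward the side with more dissolved moles — to the right.
The two effects oppose each other, so the net shift — and hence the change in S₃ — cannot be determined from the given information.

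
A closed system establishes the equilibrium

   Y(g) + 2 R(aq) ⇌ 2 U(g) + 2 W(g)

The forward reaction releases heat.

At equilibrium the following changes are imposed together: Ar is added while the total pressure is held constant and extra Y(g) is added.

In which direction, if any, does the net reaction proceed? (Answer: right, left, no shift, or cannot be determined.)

Adding inert gas at constant total pressure expands the volume and lowers every reacting partial pressure. With Δn_gas = 4 − 1 = +3, Q moves away from K toward the side with fewer gas moles, so the system shifts toward the side with more gas moles — to the right.
Adding Y (g), a reactant, drives the reaction to the right.
All effects act in the same direction — net shift to the right.

right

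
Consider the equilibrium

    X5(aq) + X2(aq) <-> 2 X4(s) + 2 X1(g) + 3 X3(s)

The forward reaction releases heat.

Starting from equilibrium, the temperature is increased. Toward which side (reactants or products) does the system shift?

The forward reaction is exothermic. Raising T favours the endothermic direction — shift to the left.

left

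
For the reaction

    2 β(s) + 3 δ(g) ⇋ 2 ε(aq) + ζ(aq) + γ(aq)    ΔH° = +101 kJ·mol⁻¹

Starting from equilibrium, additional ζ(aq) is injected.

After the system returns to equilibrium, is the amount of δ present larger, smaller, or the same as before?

increases

Adding ζ (aq), a product, drives the reaction to the left.
The net shift is to the left. δ is a reactant, so its amount increases.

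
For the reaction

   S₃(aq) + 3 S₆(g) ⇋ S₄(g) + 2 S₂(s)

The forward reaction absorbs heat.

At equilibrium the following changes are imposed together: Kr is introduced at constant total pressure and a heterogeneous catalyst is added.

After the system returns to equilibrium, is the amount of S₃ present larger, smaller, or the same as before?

Adding inert gas at constant total pressure expands the volume and lowers every reacting partial pressure. With Δn_gas = 1 − 3 = -2, Q moves away from K toward the side with fewer gas moles, so the system shifts toward the side with more gas moles — to the left.
A catalyst speeds both forward and reverse rates equally; it changes neither Q nor K — no shift from this change.
The net shift is to the left. S₃ is a reactant, so its amount increases.

increases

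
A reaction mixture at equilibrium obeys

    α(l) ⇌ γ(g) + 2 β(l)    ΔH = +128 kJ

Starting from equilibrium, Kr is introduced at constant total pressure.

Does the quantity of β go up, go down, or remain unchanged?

increases

Adding inert gas at constant total pressure expands the volume and lowers every reacting partial pressure. With Δn_gas = 1 − 0 = +1, Q moves away from K toward the side with fewer gas moles, so the system shifts toward the side with more gas moles — to the right.
The net shift is to the right. β is a product, so its amount increases.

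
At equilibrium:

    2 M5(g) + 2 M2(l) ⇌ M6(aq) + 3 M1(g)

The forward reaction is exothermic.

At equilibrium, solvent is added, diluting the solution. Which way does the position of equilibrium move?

right

Dilution lowers every aqueous concentration by the same factor. Δn_aq = 1 − 0 = +1, so the system shifts toward the side with more dissolved moles — to the right.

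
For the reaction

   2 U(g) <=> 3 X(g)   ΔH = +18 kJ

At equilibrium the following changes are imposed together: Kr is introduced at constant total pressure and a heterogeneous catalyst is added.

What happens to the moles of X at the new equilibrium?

Adding inert gas at constant total pressure expands the volume and lowers every reacting partial pressure. With Δn_gas = 3 − 2 = +1, Q moves away from K toward the side with fewer gas moles, so the system shifts toward the side with more gas moles — to the right.
A catalyst speeds both forward and reverse rates equally; it changes neither Q nor K — no shift from this change.
The net shift is to the right. X is a product, so its amount increases.

increases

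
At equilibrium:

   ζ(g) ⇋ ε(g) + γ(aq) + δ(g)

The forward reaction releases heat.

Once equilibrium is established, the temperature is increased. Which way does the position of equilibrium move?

left

The forward reaction is exothermic. Raising T favours the endothermic direction — shift to the left.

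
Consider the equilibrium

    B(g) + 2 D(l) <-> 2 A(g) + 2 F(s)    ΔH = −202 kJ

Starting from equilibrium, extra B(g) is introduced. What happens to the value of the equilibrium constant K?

The equilibrium constant depends only on temperature. This perturbation may move the position of equilibrium, but since T is unchanged, K itself is unchanged.

unchanged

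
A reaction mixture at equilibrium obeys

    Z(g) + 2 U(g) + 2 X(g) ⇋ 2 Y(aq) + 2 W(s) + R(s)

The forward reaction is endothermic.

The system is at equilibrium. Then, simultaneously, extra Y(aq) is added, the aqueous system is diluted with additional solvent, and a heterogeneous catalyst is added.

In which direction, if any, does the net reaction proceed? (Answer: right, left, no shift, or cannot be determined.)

Adding Y (aq), a product, drives the reaction to the left.
Dilution lowers every aqueous concentration by the same factor. Δn_aq = 2 − 0 = +2, so the system shifts toward the side with more dissolved moles — to the right.
A catalyst speeds both forward and reverse rates equally; it changes neither Q nor K — no shift from this change.
The individual effects push in opposite directions; without quantitative information the net direction cannot be determined.

cannot be determined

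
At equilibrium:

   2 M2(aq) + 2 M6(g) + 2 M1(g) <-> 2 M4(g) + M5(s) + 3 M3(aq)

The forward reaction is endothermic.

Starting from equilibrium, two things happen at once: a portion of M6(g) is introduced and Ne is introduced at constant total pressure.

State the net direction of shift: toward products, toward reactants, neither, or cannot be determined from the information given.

cannot be determined

Adding M6 (g), a reactant, drives the reaction to the right.
Adding inert gas at constant total pressure expands the volume and lowers every reacting partial pressure. With Δn_gas = 2 − 4 = -2, Q moves away from K toward the side with fewer gas moles, so the system shifts toward the side with more gas moles — to the left.
The individual effects push in opposite directions; without quantitative information the net direction cannot be determined.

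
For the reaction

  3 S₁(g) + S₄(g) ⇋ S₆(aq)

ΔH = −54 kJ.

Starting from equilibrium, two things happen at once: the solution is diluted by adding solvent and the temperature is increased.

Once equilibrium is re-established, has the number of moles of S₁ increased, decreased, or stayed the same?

cannot be determined

Dilution lowers every aqueous concentration by the same factor. Δn_aq = 1 − 0 = +1, so the system shifts toward the side with more dissolved moles — to the right.
The forward reaction is exothermic. Raising T favours the endothermic direction — shift to the left.
The two effects oppose each other, so the net shift — and hence the change in S₁ — cannot be determined from the given information.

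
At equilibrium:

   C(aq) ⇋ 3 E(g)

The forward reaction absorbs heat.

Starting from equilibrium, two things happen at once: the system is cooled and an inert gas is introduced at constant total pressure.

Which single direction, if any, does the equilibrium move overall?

The forward reaction is endothermic. Lowering T favours the exothermic direction — shift to the left.
Adding inert gas at constant total pressure expands the volume and lowers every reacting partial pressure. With Δn_gas = 3 − 0 = +3, Q moves away from K toward the side with fewer gas moles, so the system shifts toward the side with more gas moles — to the right.
The individual effects push in opposite directions; without quantitative information the net direction cannot be determined.

cannot be determined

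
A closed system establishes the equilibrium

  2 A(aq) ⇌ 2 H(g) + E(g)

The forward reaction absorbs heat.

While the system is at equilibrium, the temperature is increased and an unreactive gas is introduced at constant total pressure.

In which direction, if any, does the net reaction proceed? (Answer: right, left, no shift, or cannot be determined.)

right

The forward reaction is endothermic. Raising T favours the endothermic direction — shift to the right.
Adding inert gas at constant total pressure expands the volume and lowers every reacting partial pressure. With Δn_gas = 3 − 0 = +3, Q moves away from K toward the side with fewer gas moles, so the system shifts toward the side with more gas moles — to the right.
All effects act in the same direction — net shift to the right.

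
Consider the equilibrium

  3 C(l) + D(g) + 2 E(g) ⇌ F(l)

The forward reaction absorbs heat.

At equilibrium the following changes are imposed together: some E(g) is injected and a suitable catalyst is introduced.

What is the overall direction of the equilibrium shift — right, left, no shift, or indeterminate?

Adding E (g), a reactant, drives the reaction to the right.
A catalyst speeds both forward and reverse rates equally; it changes neither Q nor K — no shift from this change.
Only the nonzero effect(s) matter; the net shift is to the right.

right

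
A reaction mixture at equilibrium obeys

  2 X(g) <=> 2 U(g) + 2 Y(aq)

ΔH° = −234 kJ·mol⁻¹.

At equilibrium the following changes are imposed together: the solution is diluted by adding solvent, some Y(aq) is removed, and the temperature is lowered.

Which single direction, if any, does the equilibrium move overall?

right

Dilution lowers every aqueous concentration by the same factor. Δn_aq = 2 − 0 = +2, so the system shifts toward the side with more dissolved moles — to the right.
Removing Y (aq), a product, drives the reaction to the right.
The forward reaction is exothermic. Lowering T favours the exothermic direction — shift to the right.
All effects act in the same direction — net shift to the right.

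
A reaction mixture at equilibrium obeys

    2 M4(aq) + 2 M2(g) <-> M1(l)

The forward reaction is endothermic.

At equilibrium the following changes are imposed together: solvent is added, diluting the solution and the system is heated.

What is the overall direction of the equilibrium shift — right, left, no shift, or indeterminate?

cannot be determined

Dilution lowers every aqueous concentration by the same factor. Δn_aq = 0 − 2 = -2, so the system shifts toward the side with more dissolved moles — to the left.
The forward reaction is endothermic. Raising T favours the endothermic direction — shift to the right.
The individual effects push in opposite directions; without quantitative information the net direction cannot be determined.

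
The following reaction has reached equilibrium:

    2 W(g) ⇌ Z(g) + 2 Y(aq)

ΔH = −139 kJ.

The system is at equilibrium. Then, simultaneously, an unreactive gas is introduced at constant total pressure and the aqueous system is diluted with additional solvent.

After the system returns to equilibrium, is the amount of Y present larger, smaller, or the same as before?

cannot be determined

Adding inert gas at constant total pressure expands the volume and lowers every reacting partial pressure. With Δn_gas = 1 − 2 = -1, Q moves away from K toward the side with fewer gas moles, so the system shifts toward the side with more gas moles — to the left.
Dilution lowers every aqueous concentration by the same factor. Δn_aq = 2 − 0 = +2, so the system shifts toward the side with more dissolved moles — to the right.
The two effects oppose each other, so the net shift — and hence the change in Y — cannot be determined from the given information.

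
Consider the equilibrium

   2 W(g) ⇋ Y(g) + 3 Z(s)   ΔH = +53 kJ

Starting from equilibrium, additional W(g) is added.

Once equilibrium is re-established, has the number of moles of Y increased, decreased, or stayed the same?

increases

Adding W (g), a reactant, drives the reaction to the right.
The net shift is to the right. Y is a product, so its amount increases.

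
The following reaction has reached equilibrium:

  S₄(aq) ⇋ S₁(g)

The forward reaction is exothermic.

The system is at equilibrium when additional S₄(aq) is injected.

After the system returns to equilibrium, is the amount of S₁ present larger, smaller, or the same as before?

Adding S₄ (aq), a reactant, drives the reaction to the right.
The net shift is to the right. S₁ is a product, so its amount increases.

increases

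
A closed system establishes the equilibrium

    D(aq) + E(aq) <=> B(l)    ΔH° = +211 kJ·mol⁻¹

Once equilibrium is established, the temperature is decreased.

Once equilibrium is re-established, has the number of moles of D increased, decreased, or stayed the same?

increases

The forward reaction is endothermic. Lowering T favours the exothermic direction — shift to the left.
The net shift is to the left. D is a reactant, so its amount increases.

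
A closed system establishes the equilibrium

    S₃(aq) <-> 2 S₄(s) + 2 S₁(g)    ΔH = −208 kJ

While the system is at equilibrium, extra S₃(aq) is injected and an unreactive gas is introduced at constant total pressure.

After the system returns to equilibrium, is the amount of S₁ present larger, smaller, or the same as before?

Adding S₃ (aq), a reactant, drives the reaction to the right.
Adding inert gas at constant total pressure expands the volume and lowers every reacting partial pressure. With Δn_gas = 2 − 0 = +2, Q moves away from K toward the side with fewer gas moles, so the system shifts toward the side with more gas moles — to the right.
The net shift is to the right. S₁ is a product, so its amount increases.

increases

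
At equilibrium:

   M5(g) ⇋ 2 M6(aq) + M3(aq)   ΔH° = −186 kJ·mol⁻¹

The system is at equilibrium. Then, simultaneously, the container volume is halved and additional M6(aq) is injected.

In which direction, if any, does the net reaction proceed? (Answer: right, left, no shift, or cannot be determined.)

cannot be determined

Gas moles: reactants 1, products 0 (Δn_gas = -1). Compression shifts the system toward the side with fewer moles of gas — to the right.
Adding M6 (aq), a product, drives the reaction to the left.
The individual effects push in opposite directions; without quantitative information the net direction cannot be determined.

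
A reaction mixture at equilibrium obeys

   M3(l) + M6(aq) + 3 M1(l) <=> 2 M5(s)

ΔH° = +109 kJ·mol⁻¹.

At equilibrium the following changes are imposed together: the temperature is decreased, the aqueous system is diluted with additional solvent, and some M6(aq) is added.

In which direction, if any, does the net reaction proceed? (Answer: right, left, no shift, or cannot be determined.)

cannot be determined

The forward reaction is endothermic. Lowering T favours the exothermic direction — shift to the left.
Dilution lowers every aqueous concentration by the same factor. Δn_aq = 0 − 1 = -1, so the system shifts toward the side with more dissolved moles — to the left.
Adding M6 (aq), a reactant, drives the reaction to the right.
The individual effects push in opposite directions; without quantitative information the net direction cannot be determined.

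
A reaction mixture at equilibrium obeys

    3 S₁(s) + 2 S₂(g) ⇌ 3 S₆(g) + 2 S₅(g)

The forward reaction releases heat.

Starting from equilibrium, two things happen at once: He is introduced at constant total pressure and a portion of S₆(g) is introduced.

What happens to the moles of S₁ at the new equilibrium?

Adding inert gas at constant total pressure expands the volume and lowers every reacting partial pressure. With Δn_gas = 5 − 2 = +3, Q moves away from K toward the side with fewer gas moles, so the system shifts toward the side with more gas moles — to the right.
Adding S₆ (g), a product, drives the reaction to the left.
The two effects oppose each other, so the net shift — and hence the change in S₁ — cannot be determined from the given information.

cannot be determined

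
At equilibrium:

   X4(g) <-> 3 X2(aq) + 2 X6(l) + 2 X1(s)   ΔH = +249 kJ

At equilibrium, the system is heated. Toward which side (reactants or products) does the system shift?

right

The forward reaction is endothermic. Raising T favours the endothermic direction — shift to the right.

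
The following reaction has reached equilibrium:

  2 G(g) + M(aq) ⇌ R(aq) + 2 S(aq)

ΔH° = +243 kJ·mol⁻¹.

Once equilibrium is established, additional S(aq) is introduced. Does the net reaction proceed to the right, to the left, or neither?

left

Adding S (aq), a product, drives the reaction to the left.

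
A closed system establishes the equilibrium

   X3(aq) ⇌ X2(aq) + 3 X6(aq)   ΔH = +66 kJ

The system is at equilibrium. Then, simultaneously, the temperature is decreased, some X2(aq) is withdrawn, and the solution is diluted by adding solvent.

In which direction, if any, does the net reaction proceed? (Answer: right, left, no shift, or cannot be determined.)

The forward reaction is endothermic. Lowering T favours the exothermic direction — shift to the left.
Removing X2 (aq), a product, drives the reaction to the right.
Dilution lowers every aqueous concentration by the same factor. Δn_aq = 4 − 1 = +3, so the system shifts toward the side with more dissolved moles — to the right.
The individual effects push in opposite directions; without quantitative information the net direction cannot be determined.

cannot be determined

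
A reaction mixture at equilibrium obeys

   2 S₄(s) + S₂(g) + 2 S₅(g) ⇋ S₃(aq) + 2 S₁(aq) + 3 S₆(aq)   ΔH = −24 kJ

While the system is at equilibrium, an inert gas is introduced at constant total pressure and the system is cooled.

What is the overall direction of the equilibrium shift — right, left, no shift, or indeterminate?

cannot be determined

Adding inert gas at constant total pressure expands the volume and lowers every reacting partial pressure. With Δn_gas = 0 − 3 = -3, Q moves away from K toward the side with fewer gas moles, so the system shifts toward the side with more gas moles — to the left.
The forward reaction is exothermic. Lowering T favours the exothermic direction — shift to the right.
The individual effects push in opposite directions; without quantitative information the net direction cannot be determined.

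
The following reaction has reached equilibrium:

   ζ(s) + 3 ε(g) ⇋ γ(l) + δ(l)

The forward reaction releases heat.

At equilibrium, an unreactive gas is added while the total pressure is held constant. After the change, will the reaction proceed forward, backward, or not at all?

Adding inert gas at constant total pressure expands the volume and lowers every reacting partial pressure. With Δn_gas = 0 − 3 = -3, Q moves away from K toward the side with fewer gas moles, so the system shifts toward the side with more gas moles — to the left.

left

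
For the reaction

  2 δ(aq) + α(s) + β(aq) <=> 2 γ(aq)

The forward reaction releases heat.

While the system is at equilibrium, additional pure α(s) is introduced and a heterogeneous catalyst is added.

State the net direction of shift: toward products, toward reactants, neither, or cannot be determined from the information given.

α is a pure solid; its activity is 1 regardless of amount, so Q is unaffected — no shift from this change.
A catalyst speeds both forward and reverse rates equally; it changes neither Q nor K — no shift from this change.
None of the changes alters Q relative to K, so there is no net shift.

no shift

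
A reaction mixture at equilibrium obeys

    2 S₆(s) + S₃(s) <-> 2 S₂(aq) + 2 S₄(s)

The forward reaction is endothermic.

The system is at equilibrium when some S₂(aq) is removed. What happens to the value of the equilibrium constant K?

unchanged

The equilibrium constant depends only on temperature. This perturbation may move the position of equilibrium, but since T is unchanged, K itself is unchanged.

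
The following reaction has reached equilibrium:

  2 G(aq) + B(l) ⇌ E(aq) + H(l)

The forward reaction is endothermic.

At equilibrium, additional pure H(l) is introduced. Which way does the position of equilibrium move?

H is a pure liquid; its activity is 1 regardless of amount, so Q is unaffected — no shift from this change.

no shift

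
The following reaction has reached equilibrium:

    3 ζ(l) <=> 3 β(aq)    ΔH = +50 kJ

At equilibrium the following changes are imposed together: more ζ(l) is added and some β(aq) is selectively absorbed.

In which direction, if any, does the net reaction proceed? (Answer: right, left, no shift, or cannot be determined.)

right

ζ is a pure liquid; its activity is 1 regardless of amount, so Q is unaffected — no shift from this change.
Removing β (aq), a product, drives the reaction to the right.
Only the nonzero effect(s) matter; the net shift is to the right.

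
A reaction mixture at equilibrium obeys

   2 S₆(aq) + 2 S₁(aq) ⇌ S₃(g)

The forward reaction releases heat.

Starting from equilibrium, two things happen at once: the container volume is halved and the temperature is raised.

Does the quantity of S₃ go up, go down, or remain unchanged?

decreases

Gas moles: reactants 0, products 1 (Δn_gas = +1). Compression shifts the system toward the side with fewer moles of gas — to the left.
The forward reaction is exothermic. Raising T favours the endothermic direction — shift to the left.
The net shift is to the left. S₃ is a product, so its amount decreases.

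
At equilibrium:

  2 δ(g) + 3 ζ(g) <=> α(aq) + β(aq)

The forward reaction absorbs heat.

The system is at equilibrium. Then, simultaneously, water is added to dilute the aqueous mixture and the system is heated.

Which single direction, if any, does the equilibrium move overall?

Dilution lowers every aqueous concentration by the same factor. Δn_aq = 2 − 0 = +2, so the system shifts toward the side with more dissolved moles — to the right.
The forward reaction is endothermic. Raising T favours the endothermic direction — shift to the right.
All effects act in the same direction — net shift to the right.

right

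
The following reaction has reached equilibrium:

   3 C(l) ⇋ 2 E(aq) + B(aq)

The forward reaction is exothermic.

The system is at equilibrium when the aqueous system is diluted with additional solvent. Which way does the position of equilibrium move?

Dilution lowers every aqueous concentration by the same factor. Δn_aq = 3 − 0 = +3, so the system shifts toward the side with more dissolved moles — to the right.

right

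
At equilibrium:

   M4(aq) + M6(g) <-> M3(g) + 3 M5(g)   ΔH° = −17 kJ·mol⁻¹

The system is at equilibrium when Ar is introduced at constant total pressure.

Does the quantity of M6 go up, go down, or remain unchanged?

Adding inert gas at constant total pressure expands the volume and lowers every reacting partial pressure. With Δn_gas = 4 − 1 = +3, Q moves away from K toward the side with fewer gas moles, so the system shifts toward the side with more gas moles — to the right.
The net shift is to the right. M6 is a reactant, so its amount decreases.

decreases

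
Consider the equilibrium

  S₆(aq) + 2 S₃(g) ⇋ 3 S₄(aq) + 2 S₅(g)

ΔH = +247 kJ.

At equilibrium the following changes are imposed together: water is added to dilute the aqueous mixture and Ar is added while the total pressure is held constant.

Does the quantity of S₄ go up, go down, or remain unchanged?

increases

Dilution lowers every aqueous concentration by the same factor. Δn_aq = 3 − 1 = +2, so the system shifts toward the side with more dissolved moles — to the right.
Adding inert gas at constant total pressure expands the volume, scaling every reacting partial pressure by the same factor. Δn_gas = 2 − 2 = 0, so Q is unchanged — no shift.
The net shift is to the right. S₄ is a product, so its amount increases.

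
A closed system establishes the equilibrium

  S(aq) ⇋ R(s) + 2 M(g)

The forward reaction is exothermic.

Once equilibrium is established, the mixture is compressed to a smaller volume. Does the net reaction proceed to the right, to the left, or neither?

Gas moles: reactants 0, products 2 (Δn_gas = +2). Compression shifts the system toward the side with fewer moles of gas — to the left.

left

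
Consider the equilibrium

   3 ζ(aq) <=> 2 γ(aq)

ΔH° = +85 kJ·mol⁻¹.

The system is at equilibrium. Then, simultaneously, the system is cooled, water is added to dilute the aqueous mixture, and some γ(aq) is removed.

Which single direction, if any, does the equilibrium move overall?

cannot be determined

The forward reaction is endothermic. Lowering T favours the exothermic direction — shift to the left.
Dilution lowers every aqueous concentration by the same factor. Δn_aq = 2 − 3 = -1, so the system shifts toward the side with more dissolved moles — to the left.
Removing γ (aq), a product, drives the reaction to the right.
The individual effects push in opposite directions; without quantitative information the net direction cannot be determined.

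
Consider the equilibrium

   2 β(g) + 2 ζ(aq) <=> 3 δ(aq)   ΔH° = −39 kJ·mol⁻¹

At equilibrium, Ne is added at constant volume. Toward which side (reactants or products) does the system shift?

At constant volume, adding an inert gas leaves every reacting species' partial pressure unchanged, so Q is unchanged — no shift from this change.

no shift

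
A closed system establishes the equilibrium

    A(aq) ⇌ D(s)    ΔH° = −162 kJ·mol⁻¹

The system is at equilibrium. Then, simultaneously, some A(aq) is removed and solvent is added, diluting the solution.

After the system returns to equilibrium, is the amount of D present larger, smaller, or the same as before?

Removing A (aq), a reactant, drives the reaction to the left.
Dilution lowers every aqueous concentration by the same factor. Δn_aq = 0 − 1 = -1, so the system shifts toward the side with more dissolved moles — to the left.
The net shift is to the left. D is a product, so its amount decreases.

decreases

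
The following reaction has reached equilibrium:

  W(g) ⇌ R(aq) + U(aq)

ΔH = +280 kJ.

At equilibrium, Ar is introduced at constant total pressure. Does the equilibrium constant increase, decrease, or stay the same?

unchanged

The equilibrium constant depends only on temperature. This perturbation may move the position of equilibrium, but since T is unchanged, K itself is unchanged.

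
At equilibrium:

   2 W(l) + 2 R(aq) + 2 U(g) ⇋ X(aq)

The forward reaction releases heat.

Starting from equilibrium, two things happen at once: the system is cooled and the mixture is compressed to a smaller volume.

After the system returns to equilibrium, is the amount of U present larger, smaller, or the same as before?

decreases

The forward reaction is exothermic. Lowering T favours the exothermic direction — shift to the right.
Gas moles: reactants 2, products 0 (Δn_gas = -2). Compression shifts the system toward the side with fewer moles of gas — to the right.
The net shift is to the right. U is a reactant, so its amount decreases.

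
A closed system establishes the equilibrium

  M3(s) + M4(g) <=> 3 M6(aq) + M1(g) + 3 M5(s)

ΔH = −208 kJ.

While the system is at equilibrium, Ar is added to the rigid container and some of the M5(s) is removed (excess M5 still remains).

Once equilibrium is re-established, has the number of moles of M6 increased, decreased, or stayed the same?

At constant volume, adding an inert gas leaves every reacting species' partial pressure unchanged, so Q is unchanged — no shift from this change.
M5 is a pure solid; its activity is 1 regardless of amount, so Q is unaffected — no shift from this change.
No net shift occurs, so the amount of M6 is unchanged.

unchanged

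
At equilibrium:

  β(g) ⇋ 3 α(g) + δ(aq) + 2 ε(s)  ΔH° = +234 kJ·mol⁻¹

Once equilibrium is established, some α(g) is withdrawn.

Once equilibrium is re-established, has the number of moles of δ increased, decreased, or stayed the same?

increases

Removing α (g), a product, drives the reaction to the right.
The net shift is to the right. δ is a product, so its amount increases.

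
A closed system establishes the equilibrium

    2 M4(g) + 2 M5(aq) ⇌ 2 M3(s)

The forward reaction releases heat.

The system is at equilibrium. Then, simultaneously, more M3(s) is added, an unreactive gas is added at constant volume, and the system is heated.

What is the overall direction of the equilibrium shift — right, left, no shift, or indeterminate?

M3 is a pure solid; its activity is 1 regardless of amount, so Q is unaffected — no shift from this change.
At constant volume, adding an inert gas leaves every reacting species' partial pressure unchanged, so Q is unchanged — no shift from this change.
The forward reaction is exothermic. Raising T favours the endothermic direction — shift to the left.
Only the nonzero effect(s) matter; the net shift is to the left.

left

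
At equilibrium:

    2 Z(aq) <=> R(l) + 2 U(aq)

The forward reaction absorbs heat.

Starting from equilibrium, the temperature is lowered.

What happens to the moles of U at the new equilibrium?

decreases

The forward reaction is endothermic. Lowering T favours the exothermic direction — shift to the left.
The net shift is to the left. U is a product, so its amount decreases.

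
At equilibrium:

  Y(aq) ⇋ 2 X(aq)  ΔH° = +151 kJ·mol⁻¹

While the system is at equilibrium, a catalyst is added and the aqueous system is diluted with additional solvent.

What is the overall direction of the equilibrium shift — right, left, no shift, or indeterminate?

A catalyst speeds both forward and reverse rates equally; it changes neither Q nor K — no shift from this change.
Dilution lowers every aqueous concentration by the same factor. Δn_aq = 2 − 1 = +1, so the system shifts toward the side with more dissolved moles — to the right.
Only the nonzero effect(s) matter; the net shift is to the right.

right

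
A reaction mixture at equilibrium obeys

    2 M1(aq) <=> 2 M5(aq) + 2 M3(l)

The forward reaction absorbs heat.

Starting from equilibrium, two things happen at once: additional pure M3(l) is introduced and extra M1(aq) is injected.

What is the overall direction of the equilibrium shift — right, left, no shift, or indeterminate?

M3 is a pure liquid; its activity is 1 regardless of amount, so Q is unaffected — no shift from this change.
Adding M1 (aq), a reactant, drives the reaction to the right.
Only the nonzero effect(s) matter; the net shift is to the right.

right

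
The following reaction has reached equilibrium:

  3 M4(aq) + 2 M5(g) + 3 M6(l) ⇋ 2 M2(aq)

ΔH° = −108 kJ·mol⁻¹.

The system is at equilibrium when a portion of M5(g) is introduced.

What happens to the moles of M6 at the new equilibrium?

decreases

Adding M5 (g), a reactant, drives the reaction to the right.
The net shift is to the right. M6 is a reactant, so its amount decreases.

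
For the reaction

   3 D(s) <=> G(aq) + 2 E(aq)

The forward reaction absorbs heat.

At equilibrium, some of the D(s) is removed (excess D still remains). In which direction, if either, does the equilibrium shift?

D is a pure solid; its activity is 1 regardless of amount, so Q is unaffected — no shift from this change.

no shift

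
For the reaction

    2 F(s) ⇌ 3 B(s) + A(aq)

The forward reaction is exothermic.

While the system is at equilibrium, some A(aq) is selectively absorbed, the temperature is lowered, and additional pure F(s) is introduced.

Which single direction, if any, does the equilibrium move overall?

Removing A (aq), a product, drives the reaction to the right.
The forward reaction is exothermic. Lowering T favours the exothermic direction — shift to the right.
F is a pure solid; its activity is 1 regardless of amount, so Q is unaffected — no shift from this change.
Only the nonzero effect(s) matter; the net shift is to the right.

right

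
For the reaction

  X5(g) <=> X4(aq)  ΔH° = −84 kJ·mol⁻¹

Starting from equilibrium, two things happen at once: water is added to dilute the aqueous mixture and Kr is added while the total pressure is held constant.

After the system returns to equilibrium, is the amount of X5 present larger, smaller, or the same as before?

Dilution lowers every aqueous concentration by the same factor. Δn_aq = 1 − 0 = +1, so the system shifts toward the side with more dissolved moles — to the right.
Adding inert gas at constant total pressure expands the volume and lowers every reacting partial pressure. With Δn_gas = 0 − 1 = -1, Q moves away from K toward the side with fewer gas moles, so the system shifts toward the side with more gas moles — to the left.
The two effects oppose each other, so the net shift — and hence the change in X5 — cannot be determined from the given information.

cannot be determined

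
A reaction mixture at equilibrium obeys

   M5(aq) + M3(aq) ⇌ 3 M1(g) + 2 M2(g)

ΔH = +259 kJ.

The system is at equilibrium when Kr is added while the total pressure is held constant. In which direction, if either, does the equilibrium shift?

right

Adding inert gas at constant total pressure expands the volume and lowers every reacting partial pressure. With Δn_gas = 5 − 0 = +5, Q moves away from K toward the side with fewer gas moles, so the system shifts toward the side with more gas moles — to the right.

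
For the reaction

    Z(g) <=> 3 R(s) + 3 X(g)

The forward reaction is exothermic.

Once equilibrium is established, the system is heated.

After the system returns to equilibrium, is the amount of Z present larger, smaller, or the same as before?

increases

The forward reaction is exothermic. Raising T favours the endothermic direction — shift to the left.
The net shift is to the left. Z is a reactant, so its amount increases.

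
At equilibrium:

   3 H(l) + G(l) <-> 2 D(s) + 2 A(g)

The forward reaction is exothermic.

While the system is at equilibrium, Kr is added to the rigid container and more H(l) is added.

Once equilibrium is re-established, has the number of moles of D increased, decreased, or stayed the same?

unchanged

At constant volume, adding an inert gas leaves every reacting species' partial pressure unchanged, so Q is unchanged — no shift from this change.
H is a pure liquid; its activity is 1 regardless of amount, so Q is unaffected — no shift from this change.
No net shift occurs, so the amount of D is unchanged.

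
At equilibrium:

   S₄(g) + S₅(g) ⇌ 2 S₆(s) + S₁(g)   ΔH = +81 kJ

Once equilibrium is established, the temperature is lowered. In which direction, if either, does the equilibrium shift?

left

The forward reaction is endothermic. Lowering T favours the exothermic direction — shift to the left.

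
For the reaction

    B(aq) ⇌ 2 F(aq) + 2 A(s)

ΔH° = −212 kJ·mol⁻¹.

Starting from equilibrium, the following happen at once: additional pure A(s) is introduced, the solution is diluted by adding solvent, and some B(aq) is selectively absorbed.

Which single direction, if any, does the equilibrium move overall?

cannot be determined

A is a pure solid; its activity is 1 regardless of amount, so Q is unaffected — no shift from this change.
Dilution lowers every aqueous concentration by the same factor. Δn_aq = 2 − 1 = +1, so the system shifts toward the side with more dissolved moles — to the right.
Removing B (aq), a reactant, drives the reaction to the left.
The individual effects push in opposite directions; without quantitative information the net direction cannot be determined.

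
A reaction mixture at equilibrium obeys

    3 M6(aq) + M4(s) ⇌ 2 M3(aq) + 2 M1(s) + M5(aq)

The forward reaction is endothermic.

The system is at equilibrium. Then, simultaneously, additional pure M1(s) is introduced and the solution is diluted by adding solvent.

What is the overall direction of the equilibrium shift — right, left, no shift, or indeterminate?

no shift

M1 is a pure solid; its activity is 1 regardless of amount, so Q is unaffected — no shift from this change.
Dilution scales every aqueous concentration by the same factor. Δn_aq = 3 − 3 = 0, so Q is unchanged — no shift.
None of the changes alters Q relative to K, so there is no net shift.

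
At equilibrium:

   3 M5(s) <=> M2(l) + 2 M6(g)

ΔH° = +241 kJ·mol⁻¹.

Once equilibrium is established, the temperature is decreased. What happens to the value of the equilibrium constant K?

decreases

K depends on temperature via the van 't Hoff relation. The forward reaction is endothermic, so lowering T decreases K.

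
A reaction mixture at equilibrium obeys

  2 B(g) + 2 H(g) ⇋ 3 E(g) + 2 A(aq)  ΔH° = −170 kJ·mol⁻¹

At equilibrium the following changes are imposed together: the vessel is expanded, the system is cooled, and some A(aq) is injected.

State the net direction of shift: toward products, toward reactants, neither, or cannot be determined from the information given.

Gas moles: reactants 4, products 3 (Δn_gas = -1). Expansion shifts the system toward the side with more moles of gas — to the left.
The forward reaction is exothermic. Lowering T favours the exothermic direction — shift to the right.
Adding A (aq), a product, drives the reaction to the left.
The individual effects push in opposite directions; without quantitative information the net direction cannot be determined.

cannot be determined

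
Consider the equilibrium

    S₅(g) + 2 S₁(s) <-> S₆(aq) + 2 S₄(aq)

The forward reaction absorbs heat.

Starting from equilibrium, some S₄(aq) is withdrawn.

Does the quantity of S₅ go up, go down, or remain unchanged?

decreases

Removing S₄ (aq), a product, drives the reaction to the right.
The net shift is to the right. S₅ is a reactant, so its amount decreases.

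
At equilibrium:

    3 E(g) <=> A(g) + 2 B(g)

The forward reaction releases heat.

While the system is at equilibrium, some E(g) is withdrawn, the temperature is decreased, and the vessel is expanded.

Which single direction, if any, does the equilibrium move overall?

Removing E (g), a reactant, drives the reaction to the left.
The forward reaction is exothermic. Lowering T favours the exothermic direction — shift to the right.
Gas moles: reactants 3, products 3. Δn_gas = 0, so a volume change leaves Q equal to K — no shift from this change.
The individual effects push in opposite directions; without quantitative information the net direction cannot be determined.

cannot be determined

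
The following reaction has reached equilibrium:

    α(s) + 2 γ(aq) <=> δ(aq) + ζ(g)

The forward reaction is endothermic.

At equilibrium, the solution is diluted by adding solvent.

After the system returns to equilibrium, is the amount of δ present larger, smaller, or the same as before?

Dilution lowers every aqueous concentration by the same factor. Δn_aq = 1 − 2 = -1, so the system shifts toward the side with more dissolved moles — to the left.
The net shift is to the left. δ is a product, so its amount decreases.

decreases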